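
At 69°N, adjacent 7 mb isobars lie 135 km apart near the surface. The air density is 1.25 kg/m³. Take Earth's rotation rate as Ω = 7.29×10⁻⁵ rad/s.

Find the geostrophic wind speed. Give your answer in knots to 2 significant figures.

Coriolis parameter at 69°N:
f = 2Ω sin φ = 2 × 7.29×10⁻⁵ × sin 69° = 1.36×10⁻⁴ s⁻¹
Pressure gradient: |∂P/∂n| = 700 Pa / 135000 m = 5.19×10⁻³ Pa/m
Geostrophic balance (pressure-gradient force = Coriolis force):
V_g = (1/(fρ)) |∂P/∂n| = 5.19×10⁻³ / (1.36×10⁻⁴ × 1.25) = 30.5 m/s
Converting: 30.5 m/s × 1.944 = 59 knots

59 knots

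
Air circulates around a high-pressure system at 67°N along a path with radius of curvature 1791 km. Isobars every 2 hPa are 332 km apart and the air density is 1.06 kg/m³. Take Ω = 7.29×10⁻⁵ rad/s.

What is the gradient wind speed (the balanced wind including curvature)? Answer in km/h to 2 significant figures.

Coriolis parameter at 67°N:
f = 2Ω sin φ = 2 × 7.29×10⁻⁵ × sin 67° = 1.34×10⁻⁴ s⁻¹
Pressure gradient: |∂P/∂n| = 200 Pa / 332000 m = 6.02×10⁻⁴ Pa/m
Geostrophic speed: V_g = |∂P/∂n|/(fρ) = 6.02×10⁻⁴/(1.34×10⁻⁴ × 1.06) = 4.23 m/s
Around a high, pressure-gradient force acts outward with centrifugal, so Coriolis balances both:
fV = (1/ρ)|∂P/∂n| + V²/R  →  V² − fR·V + fR·V_g = 0
With fR = 1.34×10⁻⁴ × 1791×10³ m = 240 m/s:
V = [fR − √((fR)² − 4 fR V_g)]/2 = [240 − √(240² − 4×240×4.23)]/2 = 4.31 m/s
Supergeostrophic (V > V_g = 4.23 m/s), as expected around a high.
Converting: 4.31 m/s × 3.6 = 16 km/h

16 km/h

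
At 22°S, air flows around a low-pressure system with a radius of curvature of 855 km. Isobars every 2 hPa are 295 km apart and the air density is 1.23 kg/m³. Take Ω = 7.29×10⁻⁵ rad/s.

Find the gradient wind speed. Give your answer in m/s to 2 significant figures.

Coriolis parameter at 22°S:
f = 2Ω sin φ = 2 × 7.29×10⁻⁵ × sin 22° = 5.46×10⁻⁵ s⁻¹
Pressure gradient: |∂P/∂n| = 200 Pa / 295000 m = 6.78×10⁻⁴ Pa/m
Geostrophic speed: V_g = |∂P/∂n|/(fρ) = 6.78×10⁻⁴/(5.46×10⁻⁵ × 1.23) = 10.1 m/s
Around a low, centrifugal force acts outward with Coriolis, so pressure-gradient force balances both:
(1/ρ)|∂P/∂n| = fV + V²/R  →  V² + fR·V − fR·V_g = 0
With fR = 5.46×10⁻⁵ × 855×10³ m = 46.7 m/s:
V = [−fR + √((fR)² + 4 fR V_g)]/2 = [−46.7 + √(46.7² + 4×46.7×10.1)]/2 = 8.53 m/s
Subgeostrophic (V < V_g = 10.1 m/s), as expected around a low.

8.5 m/s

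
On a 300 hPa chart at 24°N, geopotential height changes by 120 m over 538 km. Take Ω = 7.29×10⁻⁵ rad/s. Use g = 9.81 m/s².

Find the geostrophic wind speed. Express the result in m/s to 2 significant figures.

Coriolis parameter at 24°N:
f = 2Ω sin φ = 2 × 7.29×10⁻⁵ × sin 24° = 5.93×10⁻⁵ s⁻¹
Height gradient: |∂Z/∂n| = 120 m / 538000 m = 2.23×10⁻⁴
On a pressure surface, geostrophic balance gives V_g = (g/f)|∂Z/∂n|:
V_g = 9.81 × 2.23×10⁻⁴ / 5.93×10⁻⁵ = 36.9 m/s

37 m/s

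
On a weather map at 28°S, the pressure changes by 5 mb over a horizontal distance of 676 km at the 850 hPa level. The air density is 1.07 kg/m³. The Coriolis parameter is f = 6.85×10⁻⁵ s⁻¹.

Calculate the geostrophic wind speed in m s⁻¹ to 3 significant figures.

10.1 m s⁻¹

Pressure gradient: |∂P/∂n| = 500 Pa / 676000 m = 7.40×10⁻⁴ Pa/m
Geostrophic balance (pressure-gradient force = Coriolis force):
V_g = (1/(fρ)) |∂P/∂n| = 7.40×10⁻⁴ / (6.85×10⁻⁵ × 1.07) = 10.1 m/s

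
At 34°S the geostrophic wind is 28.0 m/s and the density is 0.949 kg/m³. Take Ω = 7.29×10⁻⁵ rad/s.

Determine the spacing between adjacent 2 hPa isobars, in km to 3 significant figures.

Coriolis parameter at 34°S:
f = 2Ω sin φ = 2 × 7.29×10⁻⁵ × sin 34° = 8.15×10⁻⁵ s⁻¹
Geostrophic balance rearranged: |∂P/∂n| = f ρ V_g
|∂P/∂n| = 8.15×10⁻⁵ × 0.949 × 28.0 = 2.17×10⁻³ Pa/m
Isobar spacing: Δn = ΔP/|∂P/∂n| = 200 Pa / 2.17×10⁻³ Pa/m = 92318 m ≈ 92.3 km

92.3 km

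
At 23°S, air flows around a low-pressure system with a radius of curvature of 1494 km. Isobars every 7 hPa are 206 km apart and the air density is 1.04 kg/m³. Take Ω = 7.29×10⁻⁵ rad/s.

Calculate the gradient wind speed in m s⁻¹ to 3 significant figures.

Coriolis parameter at 23°S:
f = 2Ω sin φ = 2 × 7.29×10⁻⁵ × sin 23° = 5.70×10⁻⁵ s⁻¹
Pressure gradient: |∂P/∂n| = 700 Pa / 206000 m = 3.40×10⁻³ Pa/m
Geostrophic speed: V_g = |∂P/∂n|/(fρ) = 3.40×10⁻³/(5.70×10⁻⁵ × 1.04) = 57.4 m/s
Around a low, centrifugal force acts outward with Coriolis, so pressure-gradient force balances both:
(1/ρ)|∂P/∂n| = fV + V²/R  →  V² + fR·V − fR·V_g = 0
With fR = 5.70×10⁻⁵ × 1494×10³ m = 85.1 m/s:
V = [−fR + √((fR)² + 4 fR V_g)]/2 = [−85.1 + √(85.1² + 4×85.1×57.4)]/2 = 39.3 m/s
Subgeostrophic (V < V_g = 57.4 m/s), as expected around a low.

39.3 m s⁻¹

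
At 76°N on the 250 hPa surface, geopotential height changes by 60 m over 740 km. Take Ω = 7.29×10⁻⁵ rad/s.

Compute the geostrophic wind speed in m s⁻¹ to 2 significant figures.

5.6 m s⁻¹

Coriolis parameter at 76°N:
f = 2Ω sin φ = 2 × 7.29×10⁻⁵ × sin 76° = 1.41×10⁻⁴ s⁻¹
Height gradient: |∂Z/∂n| = 60 m / 740000 m = 8.11×10⁻⁵
On a pressure surface, geostrophic balance gives V_g = (g/f)|∂Z/∂n|:
V_g = 9.81 × 8.11×10⁻⁵ / 1.41×10⁻⁴ = 5.62 m/s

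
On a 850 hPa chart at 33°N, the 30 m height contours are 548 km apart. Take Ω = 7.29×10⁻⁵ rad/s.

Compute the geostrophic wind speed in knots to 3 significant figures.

13.1 knots

Coriolis parameter at 33°N:
f = 2Ω sin φ = 2 × 7.29×10⁻⁵ × sin 33° = 7.94×10⁻⁵ s⁻¹
Height gradient: |∂Z/∂n| = 30 m / 548000 m = 5.47×10⁻⁵
On a pressure surface, geostrophic balance gives V_g = (g/f)|∂Z/∂n|:
V_g = 9.81 × 5.47×10⁻⁵ / 7.94×10⁻⁵ = 6.76 m/s
Converting: 6.76 m/s × 1.944 = 13.1 knots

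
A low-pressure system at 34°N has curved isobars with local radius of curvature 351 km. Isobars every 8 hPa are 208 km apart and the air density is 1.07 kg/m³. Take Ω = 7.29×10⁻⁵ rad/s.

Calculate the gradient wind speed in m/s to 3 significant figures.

24.0 m/s

Coriolis parameter at 34°N:
f = 2Ω sin φ = 2 × 7.29×10⁻⁵ × sin 34° = 8.15×10⁻⁵ s⁻¹
Pressure gradient: |∂P/∂n| = 800 Pa / 208000 m = 3.85×10⁻³ Pa/m
Geostrophic speed: V_g = |∂P/∂n|/(fρ) = 3.85×10⁻³/(8.15×10⁻⁵ × 1.07) = 44.1 m/s
Around a low, centrifugal force acts outward with Coriolis, so pressure-gradient force balances both:
(1/ρ)|∂P/∂n| = fV + V²/R  →  V² + fR·V − fR·V_g = 0
With fR = 8.15×10⁻⁵ × 351×10³ m = 28.6 m/s:
V = [−fR + √((fR)² + 4 fR V_g)]/2 = [−28.6 + √(28.6² + 4×28.6×44.1)]/2 = 24 m/s
Subgeostrophic (V < V_g = 44.1 m/s), as expected around a low.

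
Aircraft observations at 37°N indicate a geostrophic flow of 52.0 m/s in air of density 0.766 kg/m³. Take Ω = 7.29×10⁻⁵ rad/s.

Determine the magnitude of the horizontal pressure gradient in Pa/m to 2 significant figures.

3.5×10⁻³ Pa/m

Coriolis parameter at 37°N:
f = 2Ω sin φ = 2 × 7.29×10⁻⁵ × sin 37° = 8.77×10⁻⁵ s⁻¹
Geostrophic balance rearranged: |∂P/∂n| = f ρ V_g
|∂P/∂n| = 8.77×10⁻⁵ × 0.766 × 52.0 = 3.50×10⁻³ Pa/m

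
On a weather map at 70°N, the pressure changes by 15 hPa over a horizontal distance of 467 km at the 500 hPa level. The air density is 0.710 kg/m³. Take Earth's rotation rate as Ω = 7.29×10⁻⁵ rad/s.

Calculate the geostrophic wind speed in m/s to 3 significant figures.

33.0 m/s

Coriolis parameter at 70°N:
f = 2Ω sin φ = 2 × 7.29×10⁻⁵ × sin 70° = 1.37×10⁻⁴ s⁻¹
Pressure gradient: |∂P/∂n| = 1500 Pa / 467000 m = 3.21×10⁻³ Pa/m
Geostrophic balance (pressure-gradient force = Coriolis force):
V_g = (1/(fρ)) |∂P/∂n| = 3.21×10⁻³ / (1.37×10⁻⁴ × 0.710) = 33.0 m/s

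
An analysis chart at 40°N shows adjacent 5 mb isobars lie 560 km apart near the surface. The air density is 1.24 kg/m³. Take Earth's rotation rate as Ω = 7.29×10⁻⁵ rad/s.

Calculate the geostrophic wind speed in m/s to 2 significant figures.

7.7 m/s

Coriolis parameter at 40°N:
f = 2Ω sin φ = 2 × 7.29×10⁻⁵ × sin 40° = 9.37×10⁻⁵ s⁻¹
Pressure gradient: |∂P/∂n| = 500 Pa / 560000 m = 8.93×10⁻⁴ Pa/m
Geostrophic balance (pressure-gradient force = Coriolis force):
V_g = (1/(fρ)) |∂P/∂n| = 8.93×10⁻⁴ / (9.37×10⁻⁵ × 1.24) = 7.68 m/s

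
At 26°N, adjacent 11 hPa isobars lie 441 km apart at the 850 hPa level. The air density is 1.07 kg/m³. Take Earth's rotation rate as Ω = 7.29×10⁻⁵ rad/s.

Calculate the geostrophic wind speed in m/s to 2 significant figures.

36 m/s

Coriolis parameter at 26°N:
f = 2Ω sin φ = 2 × 7.29×10⁻⁵ × sin 26° = 6.39×10⁻⁵ s⁻¹
Pressure gradient: |∂P/∂n| = 1100 Pa / 441000 m = 2.49×10⁻³ Pa/m
Geostrophic balance (pressure-gradient force = Coriolis force):
V_g = (1/(fρ)) |∂P/∂n| = 2.49×10⁻³ / (6.39×10⁻⁵ × 1.07) = 36.5 m/s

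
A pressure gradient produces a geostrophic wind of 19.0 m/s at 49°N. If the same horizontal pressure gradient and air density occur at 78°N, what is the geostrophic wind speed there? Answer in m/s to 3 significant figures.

14.7 m/s

With the same pressure gradient and density, V_g ∝ 1/f ∝ 1/sin φ.
V₂ = V₁ · sin φ₁ / sin φ₂ = 19.0 × sin 49° / sin 78°
V₂ = 19.0 × 0.7547/0.9781 = 14.7 m/s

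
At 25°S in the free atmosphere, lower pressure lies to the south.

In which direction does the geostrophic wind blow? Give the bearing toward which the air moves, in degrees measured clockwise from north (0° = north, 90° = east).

The pressure-gradient force points toward the south (bearing 180°).
Geostrophic balance: in the Southern Hemisphere the Coriolis force deflects motion to the left, so the geostrophic wind blows 90° to the left of the pressure-gradient force (low pressure on the right).
Rotating 180° by 90° counterclockwise gives 090° — the wind blows toward the east.

090°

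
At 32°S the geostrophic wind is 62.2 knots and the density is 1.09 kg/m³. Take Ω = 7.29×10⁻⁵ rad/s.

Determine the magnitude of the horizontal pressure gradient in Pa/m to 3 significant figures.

2.69×10⁻³ Pa/m

Coriolis parameter at 32°S:
f = 2Ω sin φ = 2 × 7.29×10⁻⁵ × sin 32° = 7.73×10⁻⁵ s⁻¹
Wind speed in SI: 62.2 knots = 32.0 m/s
Geostrophic balance rearranged: |∂P/∂n| = f ρ V_g
|∂P/∂n| = 7.73×10⁻⁵ × 1.09 × 32.0 = 2.69×10⁻³ Pa/m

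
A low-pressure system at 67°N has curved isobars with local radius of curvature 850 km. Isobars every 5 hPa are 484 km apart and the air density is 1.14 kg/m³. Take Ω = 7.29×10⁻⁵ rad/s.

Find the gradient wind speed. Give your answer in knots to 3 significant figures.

Coriolis parameter at 67°N:
f = 2Ω sin φ = 2 × 7.29×10⁻⁵ × sin 67° = 1.34×10⁻⁴ s⁻¹
Pressure gradient: |∂P/∂n| = 500 Pa / 484000 m = 1.03×10⁻³ Pa/m
Geostrophic speed: V_g = |∂P/∂n|/(fρ) = 1.03×10⁻³/(1.34×10⁻⁴ × 1.14) = 6.75 m/s
Around a low, centrifugal force acts outward with Coriolis, so pressure-gradient force balances both:
(1/ρ)|∂P/∂n| = fV + V²/R  →  V² + fR·V − fR·V_g = 0
With fR = 1.34×10⁻⁴ × 850×10³ m = 114 m/s:
V = [−fR + √((fR)² + 4 fR V_g)]/2 = [−114 + √(114² + 4×114×6.75)]/2 = 6.39 m/s
Subgeostrophic (V < V_g = 6.75 m/s), as expected around a low.
Converting: 6.39 m/s × 1.944 = 12.4 knots

12.4 knots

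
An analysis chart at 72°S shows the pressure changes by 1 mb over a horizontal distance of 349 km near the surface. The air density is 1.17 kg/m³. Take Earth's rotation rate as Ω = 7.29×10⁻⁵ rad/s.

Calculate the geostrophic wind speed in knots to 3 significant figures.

3.43 knots

Coriolis parameter at 72°S:
f = 2Ω sin φ = 2 × 7.29×10⁻⁵ × sin 72° = 1.39×10⁻⁴ s⁻¹
Pressure gradient: |∂P/∂n| = 100 Pa / 349000 m = 2.87×10⁻⁴ Pa/m
Geostrophic balance (pressure-gradient force = Coriolis force):
V_g = (1/(fρ)) |∂P/∂n| = 2.87×10⁻⁴ / (1.39×10⁻⁴ × 1.17) = 1.77 m/s
Converting: 1.77 m/s × 1.944 = 3.43 knots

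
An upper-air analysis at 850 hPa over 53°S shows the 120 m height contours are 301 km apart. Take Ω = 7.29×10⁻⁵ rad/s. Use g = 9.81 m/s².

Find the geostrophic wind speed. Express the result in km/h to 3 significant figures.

121 km/h

Coriolis parameter at 53°S:
f = 2Ω sin φ = 2 × 7.29×10⁻⁵ × sin 53° = 1.16×10⁻⁴ s⁻¹
Height gradient: |∂Z/∂n| = 120 m / 301000 m = 3.99×10⁻⁴
On a pressure surface, geostrophic balance gives V_g = (g/f)|∂Z/∂n|:
V_g = 9.81 × 3.99×10⁻⁴ / 1.16×10⁻⁴ = 33.6 m/s
Converting: 33.6 m/s × 3.6 = 121 km/h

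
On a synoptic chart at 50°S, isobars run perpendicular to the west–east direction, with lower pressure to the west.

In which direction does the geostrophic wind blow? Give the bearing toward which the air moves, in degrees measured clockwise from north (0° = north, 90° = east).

180°

The pressure-gradient force points toward the west (bearing 270°).
Geostrophic balance: in the Southern Hemisphere the Coriolis force deflects motion to the left, so the geostrophic wind blows 90° to the left of the pressure-gradient force (low pressure on the right).
Rotating 270° by 90° counterclockwise gives 180° — the wind blows toward the south.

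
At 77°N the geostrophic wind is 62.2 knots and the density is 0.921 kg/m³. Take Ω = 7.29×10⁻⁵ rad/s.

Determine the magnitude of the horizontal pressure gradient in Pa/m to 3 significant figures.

4.19×10⁻³ Pa/m

Coriolis parameter at 77°N:
f = 2Ω sin φ = 2 × 7.29×10⁻⁵ × sin 77° = 1.42×10⁻⁴ s⁻¹
Wind speed in SI: 62.2 knots = 32.0 m/s
Geostrophic balance rearranged: |∂P/∂n| = f ρ V_g
|∂P/∂n| = 1.42×10⁻⁴ × 0.921 × 32.0 = 4.19×10⁻³ Pa/m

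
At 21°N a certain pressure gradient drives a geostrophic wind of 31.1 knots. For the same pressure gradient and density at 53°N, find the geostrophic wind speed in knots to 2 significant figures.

With the same pressure gradient and density, V_g ∝ 1/f ∝ 1/sin φ.
V₂ = V₁ · sin φ₁ / sin φ₂ = 31.1 × sin 21° / sin 53°
V₂ = 31.1 × 0.3584/0.7986 = 14 knots

14 knots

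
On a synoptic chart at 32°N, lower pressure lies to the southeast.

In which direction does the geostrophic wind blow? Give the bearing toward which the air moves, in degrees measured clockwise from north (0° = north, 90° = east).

225°

The pressure-gradient force points toward the southeast (bearing 135°).
Geostrophic balance: in the Northern Hemisphere the Coriolis force deflects motion to the right, so the geostrophic wind blows 90° to the right of the pressure-gradient force (low pressure on the left).
Rotating 135° by 90° clockwise gives 225° — the wind blows toward the southwest.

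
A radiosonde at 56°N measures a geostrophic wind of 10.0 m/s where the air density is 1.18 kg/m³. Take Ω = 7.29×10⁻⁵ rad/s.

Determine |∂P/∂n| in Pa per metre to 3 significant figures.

1.43×10⁻³ Pa/m

Coriolis parameter at 56°N:
f = 2Ω sin φ = 2 × 7.29×10⁻⁵ × sin 56° = 1.21×10⁻⁴ s⁻¹
Geostrophic balance rearranged: |∂P/∂n| = f ρ V_g
|∂P/∂n| = 1.21×10⁻⁴ × 1.18 × 10.0 = 1.43×10⁻³ Pa/m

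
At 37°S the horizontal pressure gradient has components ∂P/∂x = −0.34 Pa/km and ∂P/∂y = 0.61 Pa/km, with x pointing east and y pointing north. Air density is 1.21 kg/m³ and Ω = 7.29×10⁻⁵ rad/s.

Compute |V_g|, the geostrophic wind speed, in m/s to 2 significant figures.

6.6 m/s

Coriolis parameter at 37°S:
f = 2Ω sin φ = 2 × 7.29×10⁻⁵ × sin 37° = 8.77×10⁻⁵ s⁻¹
In the Southern Hemisphere f is negative: f = −8.77×10⁻⁵ s⁻¹.
Component geostrophic relations (x east, y north):
u_g = −(1/(fρ)) ∂P/∂y,  v_g = (1/(fρ)) ∂P/∂x
u_g = −(0.61×10⁻³)/(−8.77×10⁻⁵ × 1.21) = 5.75 m/s;  v_g = (−0.34×10⁻³)/(−8.77×10⁻⁵ × 1.21) = 3.20 m/s
|V_g| = √(u_g² + v_g²) = 6.58 m/s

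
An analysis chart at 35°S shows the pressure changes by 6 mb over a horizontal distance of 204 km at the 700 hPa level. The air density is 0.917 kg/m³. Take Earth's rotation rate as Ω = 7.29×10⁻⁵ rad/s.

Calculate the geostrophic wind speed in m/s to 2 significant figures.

Coriolis parameter at 35°S:
f = 2Ω sin φ = 2 × 7.29×10⁻⁵ × sin 35° = 8.36×10⁻⁵ s⁻¹
Pressure gradient: |∂P/∂n| = 600 Pa / 204000 m = 2.94×10⁻³ Pa/m
Geostrophic balance (pressure-gradient force = Coriolis force):
V_g = (1/(fρ)) |∂P/∂n| = 2.94×10⁻³ / (8.36×10⁻⁵ × 0.917) = 38.4 m/s

38 m/s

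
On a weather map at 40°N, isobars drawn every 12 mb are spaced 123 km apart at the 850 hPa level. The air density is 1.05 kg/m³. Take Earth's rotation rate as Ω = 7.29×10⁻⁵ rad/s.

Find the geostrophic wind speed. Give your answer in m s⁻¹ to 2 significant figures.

Coriolis parameter at 40°N:
f = 2Ω sin φ = 2 × 7.29×10⁻⁵ × sin 40° = 9.37×10⁻⁵ s⁻¹
Pressure gradient: |∂P/∂n| = 1200 Pa / 123000 m = 9.76×10⁻³ Pa/m
Geostrophic balance (pressure-gradient force = Coriolis force):
V_g = (1/(fρ)) |∂P/∂n| = 9.76×10⁻³ / (9.37×10⁻⁵ × 1.05) = 99.1 m/s

99 m s⁻¹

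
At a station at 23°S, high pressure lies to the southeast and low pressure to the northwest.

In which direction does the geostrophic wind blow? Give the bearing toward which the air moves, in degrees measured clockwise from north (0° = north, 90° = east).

225°

The pressure-gradient force points toward the northwest (bearing 315°).
Geostrophic balance: in the Southern Hemisphere the Coriolis force deflects motion to the left, so the geostrophic wind blows 90° to the left of the pressure-gradient force (low pressure on the right).
Rotating 315° by 90° counterclockwise gives 225° — the wind blows toward the southwest.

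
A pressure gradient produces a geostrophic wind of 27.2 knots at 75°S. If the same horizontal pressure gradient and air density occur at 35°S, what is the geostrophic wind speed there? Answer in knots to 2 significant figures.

With the same pressure gradient and density, V_g ∝ 1/f ∝ 1/sin φ.
V₂ = V₁ · sin φ₁ / sin φ₂ = 27.2 × sin 75° / sin 35°
V₂ = 27.2 × 0.9659/0.5736 = 46 knots

46 knots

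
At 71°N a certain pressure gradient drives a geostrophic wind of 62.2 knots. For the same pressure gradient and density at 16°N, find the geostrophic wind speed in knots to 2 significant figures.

With the same pressure gradient and density, V_g ∝ 1/f ∝ 1/sin φ.
V₂ = V₁ · sin φ₁ / sin φ₂ = 62.2 × sin 71° / sin 16°
V₂ = 62.2 × 0.9455/0.2756 = 210 knots

210 knots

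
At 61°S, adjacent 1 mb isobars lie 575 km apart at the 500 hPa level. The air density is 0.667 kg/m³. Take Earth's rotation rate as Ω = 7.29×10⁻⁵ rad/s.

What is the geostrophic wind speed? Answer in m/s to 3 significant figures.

2.04 m/s

Coriolis parameter at 61°S:
f = 2Ω sin φ = 2 × 7.29×10⁻⁵ × sin 61° = 1.28×10⁻⁴ s⁻¹
Pressure gradient: |∂P/∂n| = 100 Pa / 575000 m = 1.74×10⁻⁴ Pa/m
Geostrophic balance (pressure-gradient force = Coriolis force):
V_g = (1/(fρ)) |∂P/∂n| = 1.74×10⁻⁴ / (1.28×10⁻⁴ × 0.667) = 2.04 m/s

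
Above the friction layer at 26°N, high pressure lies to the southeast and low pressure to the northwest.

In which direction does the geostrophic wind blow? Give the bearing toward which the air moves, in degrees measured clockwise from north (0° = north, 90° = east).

045°

The pressure-gradient force points toward the northwest (bearing 315°).
Geostrophic balance: in the Northern Hemisphere the Coriolis force deflects motion to the right, so the geostrophic wind blows 90° to the right of the pressure-gradient force (low pressure on the left).
Rotating 315° by 90° clockwise gives 045° — the wind blows toward the northeast.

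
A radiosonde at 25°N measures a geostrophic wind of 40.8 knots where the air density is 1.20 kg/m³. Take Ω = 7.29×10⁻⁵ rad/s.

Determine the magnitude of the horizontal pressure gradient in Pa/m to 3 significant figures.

Coriolis parameter at 25°N:
f = 2Ω sin φ = 2 × 7.29×10⁻⁵ × sin 25° = 6.16×10⁻⁵ s⁻¹
Wind speed in SI: 40.8 knots = 21.0 m/s
Geostrophic balance rearranged: |∂P/∂n| = f ρ V_g
|∂P/∂n| = 6.16×10⁻⁵ × 1.20 × 21.0 = 1.55×10⁻³ Pa/m

1.55×10⁻³ Pa/m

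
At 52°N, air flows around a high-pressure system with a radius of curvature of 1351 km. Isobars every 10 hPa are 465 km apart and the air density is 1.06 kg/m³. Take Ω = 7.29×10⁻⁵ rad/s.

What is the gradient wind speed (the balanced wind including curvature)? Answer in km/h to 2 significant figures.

73 km/h

Coriolis parameter at 52°N:
f = 2Ω sin φ = 2 × 7.29×10⁻⁵ × sin 52° = 1.15×10⁻⁴ s⁻¹
Pressure gradient: |∂P/∂n| = 1000 Pa / 465000 m = 2.15×10⁻³ Pa/m
Geostrophic speed: V_g = |∂P/∂n|/(fρ) = 2.15×10⁻³/(1.15×10⁻⁴ × 1.06) = 17.7 m/s
Around a high, pressure-gradient force acts outward with centrifugal, so Coriolis balances both:
fV = (1/ρ)|∂P/∂n| + V²/R  →  V² − fR·V + fR·V_g = 0
With fR = 1.15×10⁻⁴ × 1351×10³ m = 155 m/s:
V = [fR − √((fR)² − 4 fR V_g)]/2 = [155 − √(155² − 4×155×17.7)]/2 = 20.3 m/s
Supergeostrophic (V > V_g = 17.7 m/s), as expected around a high.
Converting: 20.3 m/s × 3.6 = 73 km/h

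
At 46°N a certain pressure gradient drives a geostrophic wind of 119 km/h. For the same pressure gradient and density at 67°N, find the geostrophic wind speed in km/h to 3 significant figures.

With the same pressure gradient and density, V_g ∝ 1/f ∝ 1/sin φ.
V₂ = V₁ · sin φ₁ / sin φ₂ = 119 × sin 46° / sin 67°
V₂ = 119 × 0.7193/0.9205 = 93.0 km/h

93.0 km/h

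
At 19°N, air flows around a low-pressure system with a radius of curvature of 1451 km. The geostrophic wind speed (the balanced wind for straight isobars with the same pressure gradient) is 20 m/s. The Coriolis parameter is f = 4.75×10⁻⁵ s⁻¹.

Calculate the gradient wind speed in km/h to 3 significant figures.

58.3 km/h

Around a low, centrifugal force acts outward with Coriolis, so pressure-gradient force balances both:
(1/ρ)|∂P/∂n| = fV + V²/R  →  V² + fR·V − fR·V_g = 0
With fR = 4.75×10⁻⁵ × 1451×10³ m = 68.9 m/s:
V = [−fR + √((fR)² + 4 fR V_g)]/2 = [−68.9 + √(68.9² + 4×68.9×20)]/2 = 16.2 m/s
Subgeostrophic (V < V_g = 20 m/s), as expected around a low.
Converting: 16.2 m/s × 3.6 = 58.3 km/h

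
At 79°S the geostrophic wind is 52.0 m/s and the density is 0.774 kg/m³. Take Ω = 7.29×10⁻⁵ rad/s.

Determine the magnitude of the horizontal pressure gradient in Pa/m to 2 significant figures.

Coriolis parameter at 79°S:
f = 2Ω sin φ = 2 × 7.29×10⁻⁵ × sin 79° = 1.43×10⁻⁴ s⁻¹
Geostrophic balance rearranged: |∂P/∂n| = f ρ V_g
|∂P/∂n| = 1.43×10⁻⁴ × 0.774 × 52.0 = 5.76×10⁻³ Pa/m

5.8×10⁻³ Pa/m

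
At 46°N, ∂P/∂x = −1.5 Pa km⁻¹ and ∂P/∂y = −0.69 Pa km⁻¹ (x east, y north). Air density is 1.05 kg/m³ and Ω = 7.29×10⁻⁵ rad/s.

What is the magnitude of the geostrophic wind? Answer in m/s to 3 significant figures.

Coriolis parameter at 46°N:
f = 2Ω sin φ = 2 × 7.29×10⁻⁵ × sin 46° = 1.05×10⁻⁴ s⁻¹
Component geostrophic relations (x east, y north):
u_g = −(1/(fρ)) ∂P/∂y,  v_g = (1/(fρ)) ∂P/∂x
u_g = −(−0.69×10⁻³)/(1.05×10⁻⁴ × 1.05) = 6.27 m/s;  v_g = (−1.5×10⁻³)/(1.05×10⁻⁴ × 1.05) = −13.6 m/s
|V_g| = √(u_g² + v_g²) = 15.0 m/s

15.0 m/s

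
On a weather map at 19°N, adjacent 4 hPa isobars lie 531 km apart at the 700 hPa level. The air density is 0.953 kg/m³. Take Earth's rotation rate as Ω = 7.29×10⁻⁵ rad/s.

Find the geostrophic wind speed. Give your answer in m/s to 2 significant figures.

17 m/s

Coriolis parameter at 19°N:
f = 2Ω sin φ = 2 × 7.29×10⁻⁵ × sin 19° = 4.75×10⁻⁵ s⁻¹
Pressure gradient: |∂P/∂n| = 400 Pa / 531000 m = 7.53×10⁻⁴ Pa/m
Geostrophic balance (pressure-gradient force = Coriolis force):
V_g = (1/(fρ)) |∂P/∂n| = 7.53×10⁻⁴ / (4.75×10⁻⁵ × 0.953) = 16.7 m/s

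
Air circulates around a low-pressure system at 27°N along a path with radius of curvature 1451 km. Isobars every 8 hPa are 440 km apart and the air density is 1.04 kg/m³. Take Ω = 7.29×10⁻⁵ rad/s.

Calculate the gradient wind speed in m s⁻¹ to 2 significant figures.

22 m s⁻¹

Coriolis parameter at 27°N:
f = 2Ω sin φ = 2 × 7.29×10⁻⁵ × sin 27° = 6.62×10⁻⁵ s⁻¹
Pressure gradient: |∂P/∂n| = 800 Pa / 440000 m = 1.82×10⁻³ Pa/m
Geostrophic speed: V_g = |∂P/∂n|/(fρ) = 1.82×10⁻³/(6.62×10⁻⁵ × 1.04) = 26.4 m/s
Around a low, centrifugal force acts outward with Coriolis, so pressure-gradient force balances both:
(1/ρ)|∂P/∂n| = fV + V²/R  →  V² + fR·V − fR·V_g = 0
With fR = 6.62×10⁻⁵ × 1451×10³ m = 96.0 m/s:
V = [−fR + √((fR)² + 4 fR V_g)]/2 = [−96.0 + √(96.0² + 4×96.0×26.4)]/2 = 21.6 m/s
Subgeostrophic (V < V_g = 26.4 m/s), as expected around a low.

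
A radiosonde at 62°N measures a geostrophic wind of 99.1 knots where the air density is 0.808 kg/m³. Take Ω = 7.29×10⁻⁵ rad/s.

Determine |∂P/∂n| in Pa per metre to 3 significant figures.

5.30×10⁻³ Pa/m

Coriolis parameter at 62°N:
f = 2Ω sin φ = 2 × 7.29×10⁻⁵ × sin 62° = 1.29×10⁻⁴ s⁻¹
Wind speed in SI: 99.1 knots = 51.0 m/s
Geostrophic balance rearranged: |∂P/∂n| = f ρ V_g
|∂P/∂n| = 1.29×10⁻⁴ × 0.808 × 51.0 = 5.30×10⁻³ Pa/m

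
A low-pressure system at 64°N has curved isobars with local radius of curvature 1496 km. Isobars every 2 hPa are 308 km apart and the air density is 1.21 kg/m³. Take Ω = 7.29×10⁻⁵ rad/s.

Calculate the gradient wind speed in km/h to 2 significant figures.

Coriolis parameter at 64°N:
f = 2Ω sin φ = 2 × 7.29×10⁻⁵ × sin 64° = 1.31×10⁻⁴ s⁻¹
Pressure gradient: |∂P/∂n| = 200 Pa / 308000 m = 6.49×10⁻⁴ Pa/m
Geostrophic speed: V_g = |∂P/∂n|/(fρ) = 6.49×10⁻⁴/(1.31×10⁻⁴ × 1.21) = 4.10 m/s
Around a low, centrifugal force acts outward with Coriolis, so pressure-gradient force balances both:
(1/ρ)|∂P/∂n| = fV + V²/R  →  V² + fR·V − fR·V_g = 0
With fR = 1.31×10⁻⁴ × 1496×10³ m = 196 m/s:
V = [−fR + √((fR)² + 4 fR V_g)]/2 = [−196 + √(196² + 4×196×4.1)]/2 = 4.01 m/s
Subgeostrophic (V < V_g = 4.1 m/s), as expected around a low.
Converting: 4.01 m/s × 3.6 = 14 km/h

14 km/h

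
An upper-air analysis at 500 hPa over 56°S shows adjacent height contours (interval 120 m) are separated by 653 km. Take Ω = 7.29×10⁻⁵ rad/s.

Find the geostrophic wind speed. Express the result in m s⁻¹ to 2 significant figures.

Coriolis parameter at 56°S:
f = 2Ω sin φ = 2 × 7.29×10⁻⁵ × sin 56° = 1.21×10⁻⁴ s⁻¹
Height gradient: |∂Z/∂n| = 120 m / 653000 m = 1.84×10⁻⁴
On a pressure surface, geostrophic balance gives V_g = (g/f)|∂Z/∂n|:
V_g = 9.81 × 1.84×10⁻⁴ / 1.21×10⁻⁴ = 14.9 m/s

15 m s⁻¹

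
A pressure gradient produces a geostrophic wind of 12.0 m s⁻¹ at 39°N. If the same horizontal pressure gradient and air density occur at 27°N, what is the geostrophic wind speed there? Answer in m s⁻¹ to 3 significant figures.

With the same pressure gradient and density, V_g ∝ 1/f ∝ 1/sin φ.
V₂ = V₁ · sin φ₁ / sin φ₂ = 12.0 × sin 39° / sin 27°
V₂ = 12.0 × 0.6293/0.4540 = 16.6 m s⁻¹

16.6 m s⁻¹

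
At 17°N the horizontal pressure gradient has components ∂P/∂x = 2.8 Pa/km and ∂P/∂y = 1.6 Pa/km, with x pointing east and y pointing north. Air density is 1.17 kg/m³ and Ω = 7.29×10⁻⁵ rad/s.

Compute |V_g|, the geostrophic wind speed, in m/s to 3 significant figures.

64.7 m/s

Coriolis parameter at 17°N:
f = 2Ω sin φ = 2 × 7.29×10⁻⁵ × sin 17° = 4.26×10⁻⁵ s⁻¹
Component geostrophic relations (x east, y north):
u_g = −(1/(fρ)) ∂P/∂y,  v_g = (1/(fρ)) ∂P/∂x
u_g = −(1.6×10⁻³)/(4.26×10⁻⁵ × 1.17) = −32.1 m/s;  v_g = (2.8×10⁻³)/(4.26×10⁻⁵ × 1.17) = 56.1 m/s
|V_g| = √(u_g² + v_g²) = 64.7 m/s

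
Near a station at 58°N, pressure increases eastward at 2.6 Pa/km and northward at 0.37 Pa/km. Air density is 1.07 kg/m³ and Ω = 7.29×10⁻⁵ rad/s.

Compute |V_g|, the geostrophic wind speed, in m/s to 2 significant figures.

20 m/s

Coriolis parameter at 58°N:
f = 2Ω sin φ = 2 × 7.29×10⁻⁵ × sin 58° = 1.24×10⁻⁴ s⁻¹
Component geostrophic relations (x east, y north):
u_g = −(1/(fρ)) ∂P/∂y,  v_g = (1/(fρ)) ∂P/∂x
u_g = −(0.37×10⁻³)/(1.24×10⁻⁴ × 1.07) = −2.80 m/s;  v_g = (2.6×10⁻³)/(1.24×10⁻⁴ × 1.07) = 19.7 m/s
|V_g| = √(u_g² + v_g²) = 19.9 m/s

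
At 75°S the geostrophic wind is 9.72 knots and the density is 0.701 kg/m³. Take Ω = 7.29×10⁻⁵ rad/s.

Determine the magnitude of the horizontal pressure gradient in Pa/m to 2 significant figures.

4.9×10⁻⁴ Pa/m

Coriolis parameter at 75°S:
f = 2Ω sin φ = 2 × 7.29×10⁻⁵ × sin 75° = 1.41×10⁻⁴ s⁻¹
Wind speed in SI: 9.72 knots = 5.00 m/s
Geostrophic balance rearranged: |∂P/∂n| = f ρ V_g
|∂P/∂n| = 1.41×10⁻⁴ × 0.701 × 5.00 = 4.94×10⁻⁴ Pa/m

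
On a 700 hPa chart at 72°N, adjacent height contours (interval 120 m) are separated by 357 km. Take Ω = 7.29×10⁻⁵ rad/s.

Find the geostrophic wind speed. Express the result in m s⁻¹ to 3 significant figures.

23.8 m s⁻¹

Coriolis parameter at 72°N:
f = 2Ω sin φ = 2 × 7.29×10⁻⁵ × sin 72° = 1.39×10⁻⁴ s⁻¹
Height gradient: |∂Z/∂n| = 120 m / 357000 m = 3.36×10⁻⁴
On a pressure surface, geostrophic balance gives V_g = (g/f)|∂Z/∂n|:
V_g = 9.81 × 3.36×10⁻⁴ / 1.39×10⁻⁴ = 23.8 m/s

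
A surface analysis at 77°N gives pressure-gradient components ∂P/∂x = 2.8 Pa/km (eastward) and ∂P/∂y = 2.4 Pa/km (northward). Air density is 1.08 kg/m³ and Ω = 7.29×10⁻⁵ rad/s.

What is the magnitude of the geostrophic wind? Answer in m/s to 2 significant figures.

24 m/s

Coriolis parameter at 77°N:
f = 2Ω sin φ = 2 × 7.29×10⁻⁵ × sin 77° = 1.42×10⁻⁴ s⁻¹
Component geostrophic relations (x east, y north):
u_g = −(1/(fρ)) ∂P/∂y,  v_g = (1/(fρ)) ∂P/∂x
u_g = −(2.4×10⁻³)/(1.42×10⁻⁴ × 1.08) = −15.6 m/s;  v_g = (2.8×10⁻³)/(1.42×10⁻⁴ × 1.08) = 18.2 m/s
|V_g| = √(u_g² + v_g²) = 24.0 m/s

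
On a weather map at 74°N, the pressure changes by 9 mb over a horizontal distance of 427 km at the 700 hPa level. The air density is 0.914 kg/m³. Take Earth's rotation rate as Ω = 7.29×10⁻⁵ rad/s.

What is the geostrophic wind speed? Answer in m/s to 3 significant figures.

16.5 m/s

Coriolis parameter at 74°N:
f = 2Ω sin φ = 2 × 7.29×10⁻⁵ × sin 74° = 1.40×10⁻⁴ s⁻¹
Pressure gradient: |∂P/∂n| = 900 Pa / 427000 m = 2.11×10⁻³ Pa/m
Geostrophic balance (pressure-gradient force = Coriolis force):
V_g = (1/(fρ)) |∂P/∂n| = 2.11×10⁻³ / (1.40×10⁻⁴ × 0.914) = 16.5 m/s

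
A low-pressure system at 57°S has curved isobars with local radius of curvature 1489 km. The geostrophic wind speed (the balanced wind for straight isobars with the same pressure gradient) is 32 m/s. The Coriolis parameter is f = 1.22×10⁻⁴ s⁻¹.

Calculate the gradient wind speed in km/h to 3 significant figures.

99.9 km/h

Around a low, centrifugal force acts outward with Coriolis, so pressure-gradient force balances both:
(1/ρ)|∂P/∂n| = fV + V²/R  →  V² + fR·V − fR·V_g = 0
With fR = 1.22×10⁻⁴ × 1489×10³ m = 182 m/s:
V = [−fR + √((fR)² + 4 fR V_g)]/2 = [−182 + √(182² + 4×182×32)]/2 = 27.8 m/s
Subgeostrophic (V < V_g = 32 m/s), as expected around a low.
Converting: 27.8 m/s × 3.6 = 99.9 km/h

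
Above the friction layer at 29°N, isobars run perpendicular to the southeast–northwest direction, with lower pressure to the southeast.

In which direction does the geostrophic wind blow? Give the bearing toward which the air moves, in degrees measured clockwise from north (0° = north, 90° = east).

The pressure-gradient force points toward the southeast (bearing 135°).
Geostrophic balance: in the Northern Hemisphere the Coriolis force deflects motion to the right, so the geostrophic wind blows 90° to the right of the pressure-gradient force (low pressure on the left).
Rotating 135° by 90° clockwise gives 225° — the wind blows toward the southwest.

225°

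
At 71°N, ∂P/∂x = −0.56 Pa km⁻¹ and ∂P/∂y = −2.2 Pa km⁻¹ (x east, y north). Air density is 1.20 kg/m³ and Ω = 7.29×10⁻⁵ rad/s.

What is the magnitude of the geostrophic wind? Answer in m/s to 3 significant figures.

13.7 m/s

Coriolis parameter at 71°N:
f = 2Ω sin φ = 2 × 7.29×10⁻⁵ × sin 71° = 1.38×10⁻⁴ s⁻¹
Component geostrophic relations (x east, y north):
u_g = −(1/(fρ)) ∂P/∂y,  v_g = (1/(fρ)) ∂P/∂x
u_g = −(−2.2×10⁻³)/(1.38×10⁻⁴ × 1.20) = 13.3 m/s;  v_g = (−0.56×10⁻³)/(1.38×10⁻⁴ × 1.20) = −3.39 m/s
|V_g| = √(u_g² + v_g²) = 13.7 m/s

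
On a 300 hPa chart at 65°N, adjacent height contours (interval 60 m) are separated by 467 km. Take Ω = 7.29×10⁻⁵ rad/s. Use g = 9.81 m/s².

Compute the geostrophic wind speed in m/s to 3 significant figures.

9.54 m/s

Coriolis parameter at 65°N:
f = 2Ω sin φ = 2 × 7.29×10⁻⁵ × sin 65° = 1.32×10⁻⁴ s⁻¹
Height gradient: |∂Z/∂n| = 60 m / 467000 m = 1.28×10⁻⁴
On a pressure surface, geostrophic balance gives V_g = (g/f)|∂Z/∂n|:
V_g = 9.81 × 1.28×10⁻⁴ / 1.32×10⁻⁴ = 9.54 m/s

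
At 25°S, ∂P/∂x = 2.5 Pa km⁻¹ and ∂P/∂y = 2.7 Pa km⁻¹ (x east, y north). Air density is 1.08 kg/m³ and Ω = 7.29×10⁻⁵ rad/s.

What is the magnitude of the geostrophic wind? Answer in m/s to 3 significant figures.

Coriolis parameter at 25°S:
f = 2Ω sin φ = 2 × 7.29×10⁻⁵ × sin 25° = 6.16×10⁻⁵ s⁻¹
In the Southern Hemisphere f is negative: f = −6.16×10⁻⁵ s⁻¹.
Component geostrophic relations (x east, y north):
u_g = −(1/(fρ)) ∂P/∂y,  v_g = (1/(fρ)) ∂P/∂x
u_g = −(2.7×10⁻³)/(−6.16×10⁻⁵ × 1.08) = 40.6 m/s;  v_g = (2.5×10⁻³)/(−6.16×10⁻⁵ × 1.08) = −37.6 m/s
|V_g| = √(u_g² + v_g²) = 55.3 m/s

55.3 m/s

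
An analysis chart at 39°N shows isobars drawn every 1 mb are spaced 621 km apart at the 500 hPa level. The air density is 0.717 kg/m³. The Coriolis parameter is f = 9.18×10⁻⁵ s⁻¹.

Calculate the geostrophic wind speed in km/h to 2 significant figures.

8.8 km/h

Pressure gradient: |∂P/∂n| = 100 Pa / 621000 m = 1.61×10⁻⁴ Pa/m
Geostrophic balance (pressure-gradient force = Coriolis force):
V_g = (1/(fρ)) |∂P/∂n| = 1.61×10⁻⁴ / (9.18×10⁻⁵ × 0.717) = 2.45 m/s
Converting: 2.45 m/s × 3.6 = 8.8 km/h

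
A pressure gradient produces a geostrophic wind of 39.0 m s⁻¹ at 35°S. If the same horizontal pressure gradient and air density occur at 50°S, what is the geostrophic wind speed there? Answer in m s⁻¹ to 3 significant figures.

29.2 m s⁻¹

With the same pressure gradient and density, V_g ∝ 1/f ∝ 1/sin φ.
V₂ = V₁ · sin φ₁ / sin φ₂ = 39.0 × sin 35° / sin 50°
V₂ = 39.0 × 0.5736/0.7660 = 29.2 m s⁻¹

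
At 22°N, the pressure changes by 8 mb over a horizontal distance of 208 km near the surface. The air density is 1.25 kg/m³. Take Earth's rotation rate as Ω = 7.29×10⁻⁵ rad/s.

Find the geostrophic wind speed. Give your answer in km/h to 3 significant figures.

203 km/h

Coriolis parameter at 22°N:
f = 2Ω sin φ = 2 × 7.29×10⁻⁵ × sin 22° = 5.46×10⁻⁵ s⁻¹
Pressure gradient: |∂P/∂n| = 800 Pa / 208000 m = 3.85×10⁻³ Pa/m
Geostrophic balance (pressure-gradient force = Coriolis force):
V_g = (1/(fρ)) |∂P/∂n| = 3.85×10⁻³ / (5.46×10⁻⁵ × 1.25) = 56.3 m/s
Converting: 56.3 m/s × 3.6 = 203 km/h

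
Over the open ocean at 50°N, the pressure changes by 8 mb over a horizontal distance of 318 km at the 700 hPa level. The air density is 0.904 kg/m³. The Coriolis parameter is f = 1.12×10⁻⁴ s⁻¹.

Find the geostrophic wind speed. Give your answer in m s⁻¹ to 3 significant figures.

24.8 m s⁻¹

Pressure gradient: |∂P/∂n| = 800 Pa / 318000 m = 2.52×10⁻³ Pa/m
Geostrophic balance (pressure-gradient force = Coriolis force):
V_g = (1/(fρ)) |∂P/∂n| = 2.52×10⁻³ / (1.12×10⁻⁴ × 0.904) = 24.8 m/s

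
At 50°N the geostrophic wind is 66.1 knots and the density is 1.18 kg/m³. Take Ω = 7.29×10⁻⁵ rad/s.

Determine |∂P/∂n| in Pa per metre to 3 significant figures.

4.48×10⁻³ Pa/m

Coriolis parameter at 50°N:
f = 2Ω sin φ = 2 × 7.29×10⁻⁵ × sin 50° = 1.12×10⁻⁴ s⁻¹
Wind speed in SI: 66.1 knots = 34.0 m/s
Geostrophic balance rearranged: |∂P/∂n| = f ρ V_g
|∂P/∂n| = 1.12×10⁻⁴ × 1.18 × 34.0 = 4.48×10⁻³ Pa/m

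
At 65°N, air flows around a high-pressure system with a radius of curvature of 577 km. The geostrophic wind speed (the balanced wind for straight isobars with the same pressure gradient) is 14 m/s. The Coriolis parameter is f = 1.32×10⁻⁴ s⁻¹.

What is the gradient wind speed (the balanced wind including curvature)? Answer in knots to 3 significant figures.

Around a high, pressure-gradient force acts outward with centrifugal, so Coriolis balances both:
fV = (1/ρ)|∂P/∂n| + V²/R  →  V² − fR·V + fR·V_g = 0
With fR = 1.32×10⁻⁴ × 577×10³ m = 76.2 m/s:
V = [fR − √((fR)² − 4 fR V_g)]/2 = [76.2 − √(76.2² − 4×76.2×14)]/2 = 18.5 m/s
Supergeostrophic (V > V_g = 14 m/s), as expected around a high.
Converting: 18.5 m/s × 1.944 = 35.9 knots

35.9 knots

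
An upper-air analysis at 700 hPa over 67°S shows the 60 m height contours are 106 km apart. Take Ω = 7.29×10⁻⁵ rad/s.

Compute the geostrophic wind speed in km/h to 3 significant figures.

Coriolis parameter at 67°S:
f = 2Ω sin φ = 2 × 7.29×10⁻⁵ × sin 67° = 1.34×10⁻⁴ s⁻¹
Height gradient: |∂Z/∂n| = 60 m / 106000 m = 5.66×10⁻⁴
On a pressure surface, geostrophic balance gives V_g = (g/f)|∂Z/∂n|:
V_g = 9.81 × 5.66×10⁻⁴ / 1.34×10⁻⁴ = 41.4 m/s
Converting: 41.4 m/s × 3.6 = 149 km/h

149 km/h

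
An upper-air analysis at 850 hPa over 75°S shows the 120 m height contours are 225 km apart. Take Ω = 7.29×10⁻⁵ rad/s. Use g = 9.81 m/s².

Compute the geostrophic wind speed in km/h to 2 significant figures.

Coriolis parameter at 75°S:
f = 2Ω sin φ = 2 × 7.29×10⁻⁵ × sin 75° = 1.41×10⁻⁴ s⁻¹
Height gradient: |∂Z/∂n| = 120 m / 225000 m = 5.33×10⁻⁴
On a pressure surface, geostrophic balance gives V_g = (g/f)|∂Z/∂n|:
V_g = 9.81 × 5.33×10⁻⁴ / 1.41×10⁻⁴ = 37.2 m/s
Converting: 37.2 m/s × 3.6 = 130 km/h

130 km/h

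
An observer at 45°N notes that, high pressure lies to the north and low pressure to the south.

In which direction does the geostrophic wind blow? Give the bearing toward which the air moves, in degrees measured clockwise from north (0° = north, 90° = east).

The pressure-gradient force points toward the south (bearing 180°).
Geostrophic balance: in the Northern Hemisphere the Coriolis force deflects motion to the right, so the geostrophic wind blows 90° to the right of the pressure-gradient force (low pressure on the left).
Rotating 180° by 90° clockwise gives 270° — the wind blows toward the west.

270°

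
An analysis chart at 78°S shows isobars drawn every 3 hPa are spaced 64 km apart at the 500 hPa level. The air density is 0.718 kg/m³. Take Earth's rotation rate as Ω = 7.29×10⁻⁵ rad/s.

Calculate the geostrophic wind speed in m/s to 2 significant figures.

Coriolis parameter at 78°S:
f = 2Ω sin φ = 2 × 7.29×10⁻⁵ × sin 78° = 1.43×10⁻⁴ s⁻¹
Pressure gradient: |∂P/∂n| = 300 Pa / 64000 m = 4.69×10⁻³ Pa/m
Geostrophic balance (pressure-gradient force = Coriolis force):
V_g = (1/(fρ)) |∂P/∂n| = 4.69×10⁻³ / (1.43×10⁻⁴ × 0.718) = 45.8 m/s

46 m/s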